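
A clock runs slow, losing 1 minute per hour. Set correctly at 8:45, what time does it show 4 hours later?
For every 60 true minutes, the faulty clock advances 60 - 1 = 59 minutes.
True elapsed: 4 hours = 240 minutes.
Faulty clock advances: 240 x 59/60 = 236 minutes (drift: 4 minutes behind).
Shown time: 8:45 + 236 minutes = 12:41.

Final answer: 12:41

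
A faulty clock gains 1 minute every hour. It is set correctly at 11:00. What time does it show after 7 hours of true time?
For every 60 true minutes, the faulty clock advances 60 + 1 = 61 minutes.
True elapsed: 7 hours = 420 minutes.
Faulty clock advances: 420 x 61/60 = 427 minutes (drift: 7 minutes ahead).
Shown time: 11:00 + 427 minutes = 6:07.

Final answer: 6:07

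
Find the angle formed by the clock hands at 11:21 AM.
Hour hand position: 11 x 30 + 21 x 0.5 = 340.5 degrees
Minute hand position: 21 x 6 = 126 degrees
Difference: |340.5 - 126| = 214.5 degrees
Since 214.5 > 180, the smaller angle is 360 - 214.5 = 145.5 degrees

Final answer: 145.5 degrees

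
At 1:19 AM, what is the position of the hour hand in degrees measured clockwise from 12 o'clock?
The hour hand moves 30 degrees per hour and 0.5 degrees per minute.
At 1:19: (1) x 30 + 19 x 0.5 = 30 + 9.5 = 39.5 degrees

Final answer: 39.5 degrees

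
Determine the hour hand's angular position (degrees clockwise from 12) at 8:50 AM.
The hour hand moves 30 degrees per hour and 0.5 degrees per minute.
At 8:50: (8) x 30 + 50 x 0.5 = 240 + 25 = 265 degrees

Final answer: 265 degrees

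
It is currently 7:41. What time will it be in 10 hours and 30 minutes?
Starting time: 7:41
Adding 30 minutes to 41 minutes: 41 + 30 = 71 minutes = 1 hour and 11 minutes
Adding 10 hours: 7 + 10 + 1 (carry) = 18 - 12 = 6
Final time: 6:11

Final answer: 6:11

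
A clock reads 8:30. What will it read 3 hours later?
Starting time: 8:30
Adding 0 minutes to 30 minutes: 30 + 0 = 30 minutes
Adding 3 hours: 8 + 3 = 11
Final time: 11:30

Final answer: 11:30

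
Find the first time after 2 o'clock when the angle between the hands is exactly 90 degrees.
At t minutes past 2:00, the hour hand is at 30 x 2 + 0.5t degrees and the minute hand is at 6t degrees.
The smaller angle between them is 90 degrees when |30H - 5.5t| = 90 or |30H - 5.5t| = 270.
With H = 2, solve 30 x 2 - 5.5t = +/- target for each target:
  t = (30 x 2 - 90) / 5.5 = -5.45 (outside (0, 60))
  t = (30 x 2 + 90) / 5.5 = 27.27
  t = (30 x 2 - 270) / 5.5 = -38.18 (outside (0, 60))
  t = (30 x 2 + 270) / 5.5 = 60 (outside (0, 60))
Valid solutions in (0, 60): {27.27} minutes.
The first occurrence is t = 27.27 minutes.
The hands form a 90-degree angle at 27.27 minutes past 2:00.

Final answer: 27.27 minutes past 2:00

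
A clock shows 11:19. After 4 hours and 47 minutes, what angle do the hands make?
First find the time 4 hours and 47 minutes after 11:19.
Total minutes: 11 x 60 + 19 + 4 x 60 + 47 = 966.
966 mod 720 = 246 minutes = 4:06.
Now compute the angle at 4:06:
Hour hand: 4 x 30 + 6 x 0.5 = 123 degrees
Minute hand: 6 x 6 = 36 degrees
Difference: |123 - 36| = 87 degrees
The angle is 87 degrees

Final answer: 87 degrees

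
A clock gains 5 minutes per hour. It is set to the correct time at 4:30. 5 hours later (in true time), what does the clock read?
For every 60 true minutes, the faulty clock advances 60 + 5 = 65 minutes.
True elapsed: 5 hours = 300 minutes.
Faulty clock advances: 300 x 65/60 = 325 minutes (drift: 25 minutes ahead).
Shown time: 4:30 + 325 minutes = 9:55.

Final answer: 9:55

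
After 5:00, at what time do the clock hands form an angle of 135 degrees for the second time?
At t minutes past 5:00, the hour hand is at 30 x 5 + 0.5t degrees and the minute hand is at 6t degrees.
The smaller angle between them is 135 degrees when |30H - 5.5t| = 135 or |30H - 5.5t| = 225.
With H = 5, solve 30 x 5 - 5.5t = +/- target for each target:
  t = (30 x 5 - 135) / 5.5 = 2.73
  t = (30 x 5 + 135) / 5.5 = 51.82
  t = (30 x 5 - 225) / 5.5 = -13.64 (outside (0, 60))
  t = (30 x 5 + 225) / 5.5 = 68.18 (outside (0, 60))
Valid solutions in (0, 60): {2.73, 51.82} minutes.
The second occurrence is t = 51.82 minutes.
The hands form a 135-degree angle at 51.82 minutes past 5:00.

Final answer: 51.82 minutes past 5:00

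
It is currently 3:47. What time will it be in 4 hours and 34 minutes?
Starting time: 3:47
Adding 34 minutes to 47 minutes: 47 + 34 = 81 minutes = 1 hour and 21 minutes
Adding 4 hours: 3 + 4 + 1 (carry) = 8
Final time: 8:21

Final answer: 8:21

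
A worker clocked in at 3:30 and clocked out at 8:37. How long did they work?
From 3:30 to 8:37:
(8 x 60 + 37) - (3 x 60 + 30) = 517 - 210 = 307 minutes
= 5 hours and 7 minutes

Final answer: 5 hours and 7 minutes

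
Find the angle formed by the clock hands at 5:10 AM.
Hour hand position: 5 x 30 + 10 x 0.5 = 155 degrees
Minute hand position: 10 x 6 = 60 degrees
Difference: |155 - 60| = 95 degrees
The angle between the hands is 95 degrees

Final answer: 95 degrees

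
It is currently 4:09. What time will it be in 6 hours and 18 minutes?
Starting time: 4:09
Adding 18 minutes to 9 minutes: 9 + 18 = 27 minutes
Adding 6 hours: 4 + 6 = 10
Final time: 10:27

Final answer: 10:27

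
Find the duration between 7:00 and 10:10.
From 7:00 to 10:10:
(10 x 60 + 10) - (7 x 60 + 0) = 610 - 420 = 190 minutes
= 3 hours and 10 minutes

Final answer: 3 hours and 10 minutes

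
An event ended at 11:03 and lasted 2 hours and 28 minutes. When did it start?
Starting time: 11:03 = 663 total minutes past 12:00
Subtracting: 2 hours and 28 minutes = 148 minutes
663 - 148 = 515 minutes
= 8 hours and 35 minutes past 12:00 = 8:35

Final answer: 8:35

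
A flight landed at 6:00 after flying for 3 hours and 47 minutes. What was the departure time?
Starting time: 6:00 = 360 total minutes past 12:00
Subtracting: 3 hours and 47 minutes = 227 minutes
360 - 227 = 133 minutes
= 2 hours and 13 minutes past 12:00 = 2:13

Final answer: 2:13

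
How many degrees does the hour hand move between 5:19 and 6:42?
The hour hand moves 0.5 degrees per minute.
Time elapsed: 6:42 - 5:19 = 83 minutes
Angular displacement: 83 x 0.5 = 41.5 degrees

Final answer: 41.5 degrees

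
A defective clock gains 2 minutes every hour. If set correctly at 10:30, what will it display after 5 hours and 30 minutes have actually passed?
For every 60 true minutes, the faulty clock advances 60 + 2 = 62 minutes.
True elapsed: 5 hours and 30 minutes = 330 minutes.
Faulty clock advances: 330 x 62/60 = 341 minutes (drift: 11 minutes ahead).
Shown time: 10:30 + 341 minutes = 4:11.

Final answer: 4:11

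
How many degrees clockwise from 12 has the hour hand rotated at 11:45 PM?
The hour hand moves 30 degrees per hour and 0.5 degrees per minute.
At 11:45: (11) x 30 + 45 x 0.5 = 330 + 22.5 = 352.5 degrees

Final answer: 352.5 degrees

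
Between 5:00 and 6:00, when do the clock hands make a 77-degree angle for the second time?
At t minutes past 5:00, the hour hand is at 30 x 5 + 0.5t degrees and the minute hand is at 6t degrees.
The smaller angle between them is 77 degrees when |30H - 5.5t| = 77 or |30H - 5.5t| = 283.
With H = 5, solve 30 x 5 - 5.5t = +/- target for each target:
  t = (30 x 5 - 77) / 5.5 = 13.27
  t = (30 x 5 + 77) / 5.5 = 41.27
  t = (30 x 5 - 283) / 5.5 = -24.18 (outside (0, 60))
  t = (30 x 5 + 283) / 5.5 = 78.73 (outside (0, 60))
Valid solutions in (0, 60): {13.27, 41.27} minutes.
The second occurrence is t = 41.27 minutes.
The hands form a 77-degree angle at 41.27 minutes past 5:00.

Final answer: 41.27 minutes past 5:00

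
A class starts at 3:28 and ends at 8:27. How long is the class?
From 3:28 to 8:27:
(8 x 60 + 27) - (3 x 60 + 28) = 507 - 208 = 299 minutes
= 4 hours and 59 minutes

Final answer: 4 hours and 59 minutes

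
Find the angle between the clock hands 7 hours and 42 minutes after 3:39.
First find the time 7 hours and 42 minutes after 3:39.
Total minutes: 3 x 60 + 39 + 7 x 60 + 42 = 681.
681 mod 720 = 681 minutes = 11:21.
Now compute the angle at 11:21:
Hour hand: 11 x 30 + 21 x 0.5 = 340.5 degrees
Minute hand: 21 x 6 = 126 degrees
Difference: |340.5 - 126| = 214.5 degrees
Smaller angle: 360 - 214.5 = 145.5 degrees

Final answer: 145.5 degrees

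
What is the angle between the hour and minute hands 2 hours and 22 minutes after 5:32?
First find the time 2 hours and 22 minutes after 5:32.
Total minutes: 5 x 60 + 32 + 2 x 60 + 22 = 474.
474 mod 720 = 474 minutes = 7:54.
Now compute the angle at 7:54:
Hour hand: 7 x 30 + 54 x 0.5 = 237 degrees
Minute hand: 54 x 6 = 324 degrees
Difference: |237 - 324| = 87 degrees
The angle is 87 degrees

Final answer: 87 degrees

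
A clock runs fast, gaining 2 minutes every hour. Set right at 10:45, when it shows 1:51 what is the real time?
For every 60 true minutes, the faulty clock advances 62 minutes, so 1 faulty-clock minute corresponds to 60/62 true minutes.
From 10:45 to 1:51 on the faulty dial is 186 minutes.
True elapsed: 186 x 60/62 = 180 minutes = 3 hours.
True time: 10:45 + 3 hours = 1:45.

Final answer: 1:45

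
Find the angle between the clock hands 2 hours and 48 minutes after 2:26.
First find the time 2 hours and 48 minutes after 2:26.
Total minutes: 2 x 60 + 26 + 2 x 60 + 48 = 314.
314 mod 720 = 314 minutes = 5:14.
Now compute the angle at 5:14:
Hour hand: 5 x 30 + 14 x 0.5 = 157 degrees
Minute hand: 14 x 6 = 84 degrees
Difference: |157 - 84| = 73 degrees
The angle is 73 degrees

Final answer: 73 degrees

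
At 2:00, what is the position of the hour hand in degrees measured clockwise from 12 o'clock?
The hour hand moves 30 degrees per hour and 0.5 degrees per minute.
At 2:00: (2) x 30 + 0 x 0.5 = 60 + 0 = 60 degrees

Final answer: 60 degrees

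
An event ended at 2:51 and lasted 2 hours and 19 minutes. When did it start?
Starting time: 2:51 = 171 total minutes past 12:00
Subtracting: 2 hours and 19 minutes = 139 minutes
171 - 139 = 32 minutes
= 32 minutes past 12:00 = 12:32

Final answer: 12:32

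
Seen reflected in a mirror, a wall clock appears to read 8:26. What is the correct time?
Reflection across the vertical (12-6) axis maps a hand at angle A degrees to (360 - A) degrees, which sends a reading of T minutes past 12:00 to (720 - T) minutes past 12:00.
Mirror reads 8:26 = 506 minutes past 12:00.
Actual time: (720 - 506) mod 720 = 214 minutes = 3:34.

Final answer: 3:34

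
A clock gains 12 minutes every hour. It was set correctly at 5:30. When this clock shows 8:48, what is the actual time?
For every 60 true minutes, the faulty clock advances 72 minutes, so 1 faulty-clock minute corresponds to 60/72 true minutes.
From 5:30 to 8:48 on the faulty dial is 198 minutes.
True elapsed: 198 x 60/72 = 165 minutes = 2 hours and 45 minutes.
True time: 5:30 + 2 hours and 45 minutes = 8:15.

Final answer: 8:15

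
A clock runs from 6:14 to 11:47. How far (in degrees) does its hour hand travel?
The hour hand moves 0.5 degrees per minute.
Time elapsed: 11:47 - 6:14 = 333 minutes
Angular displacement: 333 x 0.5 = 166.5 degrees

Final answer: 166.5 degrees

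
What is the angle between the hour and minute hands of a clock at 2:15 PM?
Hour hand position: 2 x 30 + 15 x 0.5 = 67.5 degrees
Minute hand position: 15 x 6 = 90 degrees
Difference: |67.5 - 90| = 22.5 degrees
The angle between the hands is 22.5 degrees

Final answer: 22.5 degrees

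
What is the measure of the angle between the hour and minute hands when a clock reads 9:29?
Hour hand position: 9 x 30 + 29 x 0.5 = 284.5 degrees
Minute hand position: 29 x 6 = 174 degrees
Difference: |284.5 - 174| = 110.5 degrees
The angle between the hands is 110.5 degrees

Final answer: 110.5 degrees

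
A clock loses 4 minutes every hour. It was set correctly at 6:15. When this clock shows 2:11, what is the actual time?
For every 60 true minutes, the faulty clock advances 56 minutes, so 1 faulty-clock minute corresponds to 60/56 true minutes.
From 6:15 to 2:11 on the faulty dial is 476 minutes.
True elapsed: 476 x 60/56 = 510 minutes = 8 hours and 30 minutes.
True time: 6:15 + 8 hours and 30 minutes = 2:45.

Final answer: 2:45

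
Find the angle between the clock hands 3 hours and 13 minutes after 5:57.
First find the time 3 hours and 13 minutes after 5:57.
Total minutes: 5 x 60 + 57 + 3 x 60 + 13 = 550.
550 mod 720 = 550 minutes = 9:10.
Now compute the angle at 9:10:
Hour hand: 9 x 30 + 10 x 0.5 = 275 degrees
Minute hand: 10 x 6 = 60 degrees
Difference: |275 - 60| = 215 degrees
Smaller angle: 360 - 215 = 145 degrees

Final answer: 145 degrees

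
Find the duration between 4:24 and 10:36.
From 4:24 to 10:36:
(10 x 60 + 36) - (4 x 60 + 24) = 636 - 264 = 372 minutes
= 6 hours and 12 minutes

Final answer: 6 hours and 12 minutes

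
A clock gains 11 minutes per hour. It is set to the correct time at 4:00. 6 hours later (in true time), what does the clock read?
For every 60 true minutes, the faulty clock advances 60 + 11 = 71 minutes.
True elapsed: 6 hours = 360 minutes.
Faulty clock advances: 360 x 71/60 = 426 minutes (drift: 66 minutes ahead).
Shown time: 4:00 + 426 minutes = 11:06.

Final answer: 11:06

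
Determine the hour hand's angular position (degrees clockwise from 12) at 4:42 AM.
The hour hand moves 30 degrees per hour and 0.5 degrees per minute.
At 4:42: (4) x 30 + 42 x 0.5 = 120 + 21 = 141 degrees

Final answer: 141 degrees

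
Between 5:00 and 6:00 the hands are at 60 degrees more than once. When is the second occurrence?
At t minutes past 5:00, the hour hand is at 30 x 5 + 0.5t degrees and the minute hand is at 6t degrees.
The smaller angle between them is 60 degrees when |30H - 5.5t| = 60 or |30H - 5.5t| = 300.
With H = 5, solve 30 x 5 - 5.5t = +/- target for each target:
  t = (30 x 5 - 60) / 5.5 = 16.36
  t = (30 x 5 + 60) / 5.5 = 38.18
  t = (30 x 5 - 300) / 5.5 = -27.27 (outside (0, 60))
  t = (30 x 5 + 300) / 5.5 = 81.82 (outside (0, 60))
Valid solutions in (0, 60): {16.36, 38.18} minutes.
The second occurrence is t = 38.18 minutes.
The hands form a 60-degree angle at 38.18 minutes past 5:00.

Final answer: 38.18 minutes past 5:00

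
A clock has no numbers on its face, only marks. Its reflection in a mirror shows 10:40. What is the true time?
Reflection across the vertical (12-6) axis maps a hand at angle A degrees to (360 - A) degrees, which sends a reading of T minutes past 12:00 to (720 - T) minutes past 12:00.
Mirror reads 10:40 = 640 minutes past 12:00.
Actual time: (720 - 640) mod 720 = 80 minutes = 1:20.

Final answer: 1:20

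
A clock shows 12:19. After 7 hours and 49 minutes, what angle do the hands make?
First find the time 7 hours and 49 minutes after 12:19.
Total minutes: 12 x 60 + 19 + 7 x 60 + 49 = 1208.
1208 mod 720 = 488 minutes = 8:08.
Now compute the angle at 8:08:
Hour hand: 8 x 30 + 8 x 0.5 = 244 degrees
Minute hand: 8 x 6 = 48 degrees
Difference: |244 - 48| = 196 degrees
Smaller angle: 360 - 196 = 164 degrees

Final answer: 164 degrees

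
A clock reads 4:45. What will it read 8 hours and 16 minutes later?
Starting time: 4:45
Adding 16 minutes to 45 minutes: 45 + 16 = 61 minutes = 1 hour and 1 minute
Adding 8 hours: 4 + 8 + 1 (carry) = 13 - 12 = 1
Final time: 1:01

Final answer: 1:01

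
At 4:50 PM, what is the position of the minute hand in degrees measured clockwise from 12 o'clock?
The minute hand moves 6 degrees per minute.
At 4:50: 50 x 6 = 300 degrees

Final answer: 300 degrees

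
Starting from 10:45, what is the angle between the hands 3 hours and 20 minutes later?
First find the time 3 hours and 20 minutes after 10:45.
Total minutes: 10 x 60 + 45 + 3 x 60 + 20 = 845.
845 mod 720 = 125 minutes = 2:05.
Now compute the angle at 2:05:
Hour hand: 2 x 30 + 5 x 0.5 = 62.5 degrees
Minute hand: 5 x 6 = 30 degrees
Difference: |62.5 - 30| = 32.5 degrees
The angle is 32.5 degrees

Final answer: 32.5 degrees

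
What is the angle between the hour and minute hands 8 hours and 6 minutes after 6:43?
First find the time 8 hours and 6 minutes after 6:43.
Total minutes: 6 x 60 + 43 + 8 x 60 + 6 = 889.
889 mod 720 = 169 minutes = 2:49.
Now compute the angle at 2:49:
Hour hand: 2 x 30 + 49 x 0.5 = 84.5 degrees
Minute hand: 49 x 6 = 294 degrees
Difference: |84.5 - 294| = 209.5 degrees
Smaller angle: 360 - 209.5 = 150.5 degrees

Final answer: 150.5 degrees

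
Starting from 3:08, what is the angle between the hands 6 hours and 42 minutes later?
First find the time 6 hours and 42 minutes after 3:08.
Total minutes: 3 x 60 + 8 + 6 x 60 + 42 = 590.
590 mod 720 = 590 minutes = 9:50.
Now compute the angle at 9:50:
Hour hand: 9 x 30 + 50 x 0.5 = 295 degrees
Minute hand: 50 x 6 = 300 degrees
Difference: |295 - 300| = 5 degrees
The angle is 5 degrees

Final answer: 5 degrees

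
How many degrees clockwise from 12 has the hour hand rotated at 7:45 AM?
The hour hand moves 30 degrees per hour and 0.5 degrees per minute.
At 7:45: (7) x 30 + 45 x 0.5 = 210 + 22.5 = 232.5 degrees

Final answer: 232.5 degrees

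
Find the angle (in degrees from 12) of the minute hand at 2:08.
The minute hand moves 6 degrees per minute.
At 2:08: 8 x 6 = 48 degrees

Final answer: 48 degrees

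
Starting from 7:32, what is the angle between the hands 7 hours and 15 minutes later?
First find the time 7 hours and 15 minutes after 7:32.
Total minutes: 7 x 60 + 32 + 7 x 60 + 15 = 887.
887 mod 720 = 167 minutes = 2:47.
Now compute the angle at 2:47:
Hour hand: 2 x 30 + 47 x 0.5 = 83.5 degrees
Minute hand: 47 x 6 = 282 degrees
Difference: |83.5 - 282| = 198.5 degrees
Smaller angle: 360 - 198.5 = 161.5 degrees

Final answer: 161.5 degrees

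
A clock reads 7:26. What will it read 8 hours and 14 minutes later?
Starting time: 7:26
Adding 14 minutes to 26 minutes: 26 + 14 = 40 minutes
Adding 8 hours: 7 + 8 = 15 - 12 = 3
Final time: 3:40

Final answer: 3:40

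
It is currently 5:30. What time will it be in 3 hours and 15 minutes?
Starting time: 5:30
Adding 15 minutes to 30 minutes: 30 + 15 = 45 minutes
Adding 3 hours: 5 + 3 = 8
Final time: 8:45

Final answer: 8:45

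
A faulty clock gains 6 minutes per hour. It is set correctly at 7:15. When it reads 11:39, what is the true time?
For every 60 true minutes, the faulty clock advances 66 minutes, so 1 faulty-clock minute corresponds to 60/66 true minutes.
From 7:15 to 11:39 on the faulty dial is 264 minutes.
True elapsed: 264 x 60/66 = 240 minutes = 4 hours.
True time: 7:15 + 4 hours = 11:15.

Final answer: 11:15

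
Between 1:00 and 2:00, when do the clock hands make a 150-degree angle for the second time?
At t minutes past 1:00, the hour hand is at 30 x 1 + 0.5t degrees and the minute hand is at 6t degrees.
The smaller angle between them is 150 degrees when |30H - 5.5t| = 150 or |30H - 5.5t| = 210.
With H = 1, solve 30 x 1 - 5.5t = +/- target for each target:
  t = (30 x 1 - 150) / 5.5 = -21.82 (outside (0, 60))
  t = (30 x 1 + 150) / 5.5 = 32.73
  t = (30 x 1 - 210) / 5.5 = -32.73 (outside (0, 60))
  t = (30 x 1 + 210) / 5.5 = 43.64
Valid solutions in (0, 60): {32.73, 43.64} minutes.
The second occurrence is t = 43.64 minutes.
The hands form a 150-degree angle at 43.64 minutes past 1:00.

Final answer: 43.64 minutes past 1:00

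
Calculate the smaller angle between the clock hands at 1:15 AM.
Hour hand position: 1 x 30 + 15 x 0.5 = 37.5 degrees
Minute hand position: 15 x 6 = 90 degrees
Difference: |37.5 - 90| = 52.5 degrees
The angle between the hands is 52.5 degrees

Final answer: 52.5 degrees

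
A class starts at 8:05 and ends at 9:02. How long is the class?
From 8:05 to 9:02:
(9 x 60 + 2) - (8 x 60 + 5) = 542 - 485 = 57 minutes
= 57 minutes

Final answer: 57 minutes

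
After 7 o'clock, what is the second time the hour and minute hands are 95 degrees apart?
At t minutes past 7:00, the hour hand is at 30 x 7 + 0.5t degrees and the minute hand is at 6t degrees.
The smaller angle between them is 95 degrees when |30H - 5.5t| = 95 or |30H - 5.5t| = 265.
With H = 7, solve 30 x 7 - 5.5t = +/- target for each target:
  t = (30 x 7 - 95) / 5.5 = 20.91
  t = (30 x 7 + 95) / 5.5 = 55.45
  t = (30 x 7 - 265) / 5.5 = -10 (outside (0, 60))
  t = (30 x 7 + 265) / 5.5 = 86.36 (outside (0, 60))
Valid solutions in (0, 60): {20.91, 55.45} minutes.
The second occurrence is t = 55.45 minutes.
The hands form a 95-degree angle at 55.45 minutes past 7:00.

Final answer: 55.45 minutes past 7:00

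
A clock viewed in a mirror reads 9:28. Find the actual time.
Reflection across the vertical (12-6) axis maps a hand at angle A degrees to (360 - A) degrees, which sends a reading of T minutes past 12:00 to (720 - T) minutes past 12:00.
Mirror reads 9:28 = 568 minutes past 12:00.
Actual time: (720 - 568) mod 720 = 152 minutes = 2:32.

Final answer: 2:32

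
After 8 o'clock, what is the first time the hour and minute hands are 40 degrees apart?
At t minutes past 8:00, the hour hand is at 30 x 8 + 0.5t degrees and the minute hand is at 6t degrees.
The smaller angle between them is 40 degrees when |30H - 5.5t| = 40 or |30H - 5.5t| = 320.
With H = 8, solve 30 x 8 - 5.5t = +/- target for each target:
  t = (30 x 8 - 40) / 5.5 = 36.36
  t = (30 x 8 + 40) / 5.5 = 50.91
  t = (30 x 8 - 320) / 5.5 = -14.55 (outside (0, 60))
  t = (30 x 8 + 320) / 5.5 = 101.82 (outside (0, 60))
Valid solutions in (0, 60): {36.36, 50.91} minutes.
The first occurrence is t = 36.36 minutes.
The hands form a 40-degree angle at 36.36 minutes past 8:00.

Final answer: 36.36 minutes past 8:00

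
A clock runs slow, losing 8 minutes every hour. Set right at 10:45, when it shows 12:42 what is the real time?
For every 60 true minutes, the faulty clock advances 52 minutes, so 1 faulty-clock minute corresponds to 60/52 true minutes.
From 10:45 to 12:42 on the faulty dial is 117 minutes.
True elapsed: 117 x 60/52 = 135 minutes = 2 hours and 15 minutes.
True time: 10:45 + 2 hours and 15 minutes = 1:00.

Final answer: 1:00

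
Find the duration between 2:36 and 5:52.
From 2:36 to 5:52:
(5 x 60 + 52) - (2 x 60 + 36) = 352 - 156 = 196 minutes
= 3 hours and 16 minutes

Final answer: 3 hours and 16 minutes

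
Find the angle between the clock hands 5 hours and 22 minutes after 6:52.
First find the time 5 hours and 22 minutes after 6:52.
Total minutes: 6 x 60 + 52 + 5 x 60 + 22 = 734.
734 mod 720 = 14 minutes = 12:14.
Now compute the angle at 12:14:
Hour hand: 0 x 30 + 14 x 0.5 = 7 degrees
Minute hand: 14 x 6 = 84 degrees
Difference: |7 - 84| = 77 degrees
The angle is 77 degrees

Final answer: 77 degrees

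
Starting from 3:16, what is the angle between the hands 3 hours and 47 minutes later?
First find the time 3 hours and 47 minutes after 3:16.
Total minutes: 3 x 60 + 16 + 3 x 60 + 47 = 423.
423 mod 720 = 423 minutes = 7:03.
Now compute the angle at 7:03:
Hour hand: 7 x 30 + 3 x 0.5 = 211.5 degrees
Minute hand: 3 x 6 = 18 degrees
Difference: |211.5 - 18| = 193.5 degrees
Smaller angle: 360 - 193.5 = 166.5 degrees

Final answer: 166.5 degrees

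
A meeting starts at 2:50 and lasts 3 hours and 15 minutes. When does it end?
Starting time: 2:50
Adding 15 minutes to 50 minutes: 50 + 15 = 65 minutes = 1 hour and 5 minutes
Adding 3 hours: 2 + 3 + 1 (carry) = 6
Final time: 6:05

Final answer: 6:05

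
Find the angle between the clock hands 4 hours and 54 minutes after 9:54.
First find the time 4 hours and 54 minutes after 9:54.
Total minutes: 9 x 60 + 54 + 4 x 60 + 54 = 888.
888 mod 720 = 168 minutes = 2:48.
Now compute the angle at 2:48:
Hour hand: 2 x 30 + 48 x 0.5 = 84 degrees
Minute hand: 48 x 6 = 288 degrees
Difference: |84 - 288| = 204 degrees
Smaller angle: 360 - 204 = 156 degrees

Final answer: 156 degrees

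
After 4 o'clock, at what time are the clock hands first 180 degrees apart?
For hands to be 180 degrees apart: |30H - 5.5t| = 180
With H = 4: t = (30 x 4 + 180)/5.5 = 54.55 or t = (30 x 4 - 180)/5.5 = -10.91
First valid solution (0 < t < 60): t = 54.55 minutes
The hands are opposite at 54.55 minutes past 4:00.

Final answer: 54.55 minutes past 4:00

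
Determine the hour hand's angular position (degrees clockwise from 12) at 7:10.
The hour hand moves 30 degrees per hour and 0.5 degrees per minute.
At 7:10: (7) x 30 + 10 x 0.5 = 210 + 5 = 215 degrees

Final answer: 215 degrees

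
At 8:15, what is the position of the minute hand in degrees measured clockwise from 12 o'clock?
The minute hand moves 6 degrees per minute.
At 8:15: 15 x 6 = 90 degrees

Final answer: 90 degrees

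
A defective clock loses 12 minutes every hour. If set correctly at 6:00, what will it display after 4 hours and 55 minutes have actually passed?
For every 60 true minutes, the faulty clock advances 60 - 12 = 48 minutes.
True elapsed: 4 hours and 55 minutes = 295 minutes.
Faulty clock advances: 295 x 48/60 = 236 minutes (drift: 59 minutes behind).
Shown time: 6:00 + 236 minutes = 9:56.

Final answer: 9:56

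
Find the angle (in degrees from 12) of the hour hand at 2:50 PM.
The hour hand moves 30 degrees per hour and 0.5 degrees per minute.
At 2:50: (2) x 30 + 50 x 0.5 = 60 + 25 = 85 degrees

Final answer: 85 degrees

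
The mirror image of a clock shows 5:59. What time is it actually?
Reflection across the vertical (12-6) axis maps a hand at angle A degrees to (360 - A) degrees, which sends a reading of T minutes past 12:00 to (720 - T) minutes past 12:00.
Mirror reads 5:59 = 359 minutes past 12:00.
Actual time: (720 - 359) mod 720 = 361 minutes = 6:01.

Final answer: 6:01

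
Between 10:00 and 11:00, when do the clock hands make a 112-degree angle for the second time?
At t minutes past 10:00, the hour hand is at 30 x 10 + 0.5t degrees and the minute hand is at 6t degrees.
The smaller angle between them is 112 degrees when |30H - 5.5t| = 112 or |30H - 5.5t| = 248.
With H = 10, solve 30 x 10 - 5.5t = +/- target for each target:
  t = (30 x 10 - 112) / 5.5 = 34.18
  t = (30 x 10 + 112) / 5.5 = 74.91 (outside (0, 60))
  t = (30 x 10 - 248) / 5.5 = 9.45
  t = (30 x 10 + 248) / 5.5 = 99.64 (outside (0, 60))
Valid solutions in (0, 60): {9.45, 34.18} minutes.
The second occurrence is t = 34.18 minutes.
The hands form a 112-degree angle at 34.18 minutes past 10:00.

Final answer: 34.18 minutes past 10:00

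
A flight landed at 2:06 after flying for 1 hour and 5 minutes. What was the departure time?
Starting time: 2:06 = 126 total minutes past 12:00
Subtracting: 1 hour and 5 minutes = 65 minutes
126 - 65 = 61 minutes
= 1 hour and 1 minute past 12:00 = 1:01

Final answer: 1:01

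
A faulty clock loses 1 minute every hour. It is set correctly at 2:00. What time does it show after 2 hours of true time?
For every 60 true minutes, the faulty clock advances 60 - 1 = 59 minutes.
True elapsed: 2 hours = 120 minutes.
Faulty clock advances: 120 x 59/60 = 118 minutes (drift: 2 minutes behind).
Shown time: 2:00 + 118 minutes = 3:58.

Final answer: 3:58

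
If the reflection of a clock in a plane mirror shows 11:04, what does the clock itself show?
Reflection across the vertical (12-6) axis maps a hand at angle A degrees to (360 - A) degrees, which sends a reading of T minutes past 12:00 to (720 - T) minutes past 12:00.
Mirror reads 11:04 = 664 minutes past 12:00.
Actual time: (720 - 664) mod 720 = 56 minutes = 12:56.

Final answer: 12:56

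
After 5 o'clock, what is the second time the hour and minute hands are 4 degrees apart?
At t minutes past 5:00, the hour hand is at 30 x 5 + 0.5t degrees and the minute hand is at 6t degrees.
The smaller angle between them is 4 degrees when |30H - 5.5t| = 4 or |30H - 5.5t| = 356.
With H = 5, solve 30 x 5 - 5.5t = +/- target for each target:
  t = (30 x 5 - 4) / 5.5 = 26.55
  t = (30 x 5 + 4) / 5.5 = 28
  t = (30 x 5 - 356) / 5.5 = -37.45 (outside (0, 60))
  t = (30 x 5 + 356) / 5.5 = 92 (outside (0, 60))
Valid solutions in (0, 60): {26.55, 28} minutes.
The second occurrence is t = 28 minutes.
The hands form a 4-degree angle at 28 minutes past 5:00.

Final answer: 28 minutes past 5:00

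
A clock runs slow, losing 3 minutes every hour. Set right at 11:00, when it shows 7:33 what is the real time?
For every 60 true minutes, the faulty clock advances 57 minutes, so 1 faulty-clock minute corresponds to 60/57 true minutes.
From 11:00 to 7:33 on the faulty dial is 513 minutes.
True elapsed: 513 x 60/57 = 540 minutes = 9 hours.
True time: 11:00 + 9 hours = 8:00.

Final answer: 8:00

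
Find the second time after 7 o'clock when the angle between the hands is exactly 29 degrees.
At t minutes past 7:00, the hour hand is at 30 x 7 + 0.5t degrees and the minute hand is at 6t degrees.
The smaller angle between them is 29 degrees when |30H - 5.5t| = 29 or |30H - 5.5t| = 331.
With H = 7, solve 30 x 7 - 5.5t = +/- target for each target:
  t = (30 x 7 - 29) / 5.5 = 32.91
  t = (30 x 7 + 29) / 5.5 = 43.45
  t = (30 x 7 - 331) / 5.5 = -22 (outside (0, 60))
  t = (30 x 7 + 331) / 5.5 = 98.36 (outside (0, 60))
Valid solutions in (0, 60): {32.91, 43.45} minutes.
The second occurrence is t = 43.45 minutes.
The hands form a 29-degree angle at 43.45 minutes past 7:00.

Final answer: 43.45 minutes past 7:00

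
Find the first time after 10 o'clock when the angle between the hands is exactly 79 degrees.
At t minutes past 10:00, the hour hand is at 30 x 10 + 0.5t degrees and the minute hand is at 6t degrees.
The smaller angle between them is 79 degrees when |30H - 5.5t| = 79 or |30H - 5.5t| = 281.
With H = 10, solve 30 x 10 - 5.5t = +/- target for each target:
  t = (30 x 10 - 79) / 5.5 = 40.18
  t = (30 x 10 + 79) / 5.5 = 68.91 (outside (0, 60))
  t = (30 x 10 - 281) / 5.5 = 3.45
  t = (30 x 10 + 281) / 5.5 = 105.64 (outside (0, 60))
Valid solutions in (0, 60): {3.45, 40.18} minutes.
The first occurrence is t = 3.45 minutes.
The hands form a 79-degree angle at 3.45 minutes past 10:00.

Final answer: 3.45 minutes past 10:00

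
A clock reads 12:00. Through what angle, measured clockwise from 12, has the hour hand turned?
The hour hand moves 30 degrees per hour and 0.5 degrees per minute.
At 12:00: (0) x 30 + 0 x 0.5 = 0 + 0 = 0 degrees

Final answer: 0 degrees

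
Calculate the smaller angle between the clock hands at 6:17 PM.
Hour hand position: 6 x 30 + 17 x 0.5 = 188.5 degrees
Minute hand position: 17 x 6 = 102 degrees
Difference: |188.5 - 102| = 86.5 degrees
The angle between the hands is 86.5 degrees

Final answer: 86.5 degrees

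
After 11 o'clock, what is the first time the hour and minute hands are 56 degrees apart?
At t minutes past 11:00, the hour hand is at 30 x 11 + 0.5t degrees and the minute hand is at 6t degrees.
The smaller angle between them is 56 degrees when |30H - 5.5t| = 56 or |30H - 5.5t| = 304.
With H = 11, solve 30 x 11 - 5.5t = +/- target for each target:
  t = (30 x 11 - 56) / 5.5 = 49.82
  t = (30 x 11 + 56) / 5.5 = 70.18 (outside (0, 60))
  t = (30 x 11 - 304) / 5.5 = 4.73
  t = (30 x 11 + 304) / 5.5 = 115.27 (outside (0, 60))
Valid solutions in (0, 60): {4.73, 49.82} minutes.
The first occurrence is t = 4.73 minutes.
The hands form a 56-degree angle at 4.73 minutes past 11:00.

Final answer: 4.73 minutes past 11:00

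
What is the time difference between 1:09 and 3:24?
From 1:09 to 3:24:
(3 x 60 + 24) - (1 x 60 + 9) = 204 - 69 = 135 minutes
= 2 hours and 15 minutes

Final answer: 2 hours and 15 minutes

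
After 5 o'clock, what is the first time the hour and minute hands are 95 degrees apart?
At t minutes past 5:00, the hour hand is at 30 x 5 + 0.5t degrees and the minute hand is at 6t degrees.
The smaller angle between them is 95 degrees when |30H - 5.5t| = 95 or |30H - 5.5t| = 265.
With H = 5, solve 30 x 5 - 5.5t = +/- target for each target:
  t = (30 x 5 - 95) / 5.5 = 10
  t = (30 x 5 + 95) / 5.5 = 44.55
  t = (30 x 5 - 265) / 5.5 = -20.91 (outside (0, 60))
  t = (30 x 5 + 265) / 5.5 = 75.45 (outside (0, 60))
Valid solutions in (0, 60): {10, 44.55} minutes.
The first occurrence is t = 10 minutes.
The hands form a 95-degree angle at 10 minutes past 5:00.

Final answer: 10 minutes past 5:00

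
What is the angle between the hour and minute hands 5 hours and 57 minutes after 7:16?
First find the time 5 hours and 57 minutes after 7:16.
Total minutes: 7 x 60 + 16 + 5 x 60 + 57 = 793.
793 mod 720 = 73 minutes = 1:13.
Now compute the angle at 1:13:
Hour hand: 1 x 30 + 13 x 0.5 = 36.5 degrees
Minute hand: 13 x 6 = 78 degrees
Difference: |36.5 - 78| = 41.5 degrees
The angle is 41.5 degrees

Final answer: 41.5 degrees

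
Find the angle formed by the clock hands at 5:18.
Hour hand position: 5 x 30 + 18 x 0.5 = 159 degrees
Minute hand position: 18 x 6 = 108 degrees
Difference: |159 - 108| = 51 degrees
The angle between the hands is 51 degrees

Final answer: 51 degrees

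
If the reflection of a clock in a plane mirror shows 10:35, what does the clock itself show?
Reflection across the vertical (12-6) axis maps a hand at angle A degrees to (360 - A) degrees, which sends a reading of T minutes past 12:00 to (720 - T) minutes past 12:00.
Mirror reads 10:35 = 635 minutes past 12:00.
Actual time: (720 - 635) mod 720 = 85 minutes = 1:25.

Final answer: 1:25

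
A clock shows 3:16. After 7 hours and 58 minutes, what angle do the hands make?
First find the time 7 hours and 58 minutes after 3:16.
Total minutes: 3 x 60 + 16 + 7 x 60 + 58 = 674.
674 mod 720 = 674 minutes = 11:14.
Now compute the angle at 11:14:
Hour hand: 11 x 30 + 14 x 0.5 = 337 degrees
Minute hand: 14 x 6 = 84 degrees
Difference: |337 - 84| = 253 degrees
Smaller angle: 360 - 253 = 107 degrees

Final answer: 107 degrees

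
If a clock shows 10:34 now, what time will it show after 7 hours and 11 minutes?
Starting time: 10:34
Adding 11 minutes to 34 minutes: 34 + 11 = 45 minutes
Adding 7 hours: 10 + 7 = 17 - 12 = 5
Final time: 5:45

Final answer: 5:45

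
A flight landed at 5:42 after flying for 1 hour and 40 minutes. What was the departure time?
Starting time: 5:42 = 342 total minutes past 12:00
Subtracting: 1 hour and 40 minutes = 100 minutes
342 - 100 = 242 minutes
= 4 hours and 2 minutes past 12:00 = 4:02

Final answer: 4:02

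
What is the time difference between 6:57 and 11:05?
From 6:57 to 11:05:
(11 x 60 + 5) - (6 x 60 + 57) = 665 - 417 = 248 minutes
= 4 hours and 8 minutes

Final answer: 4 hours and 8 minutes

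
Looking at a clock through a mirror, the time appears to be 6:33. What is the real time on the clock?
Reflection across the vertical (12-6) axis maps a hand at angle A degrees to (360 - A) degrees, which sends a reading of T minutes past 12:00 to (720 - T) minutes past 12:00.
Mirror reads 6:33 = 393 minutes past 12:00.
Actual time: (720 - 393) mod 720 = 327 minutes = 5:27.

Final answer: 5:27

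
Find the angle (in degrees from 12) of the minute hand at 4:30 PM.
The minute hand moves 6 degrees per minute.
At 4:30: 30 x 6 = 180 degrees

Final answer: 180 degrees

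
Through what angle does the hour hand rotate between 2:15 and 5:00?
The hour hand moves 0.5 degrees per minute.
Time elapsed: 5:00 - 2:15 = 165 minutes
Angular displacement: 165 x 0.5 = 82.5 degrees

Final answer: 82.5 degrees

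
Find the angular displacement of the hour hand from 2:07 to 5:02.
The hour hand moves 0.5 degrees per minute.
Time elapsed: 5:02 - 2:07 = 175 minutes
Angular displacement: 175 x 0.5 = 87.5 degrees

Final answer: 87.5 degrees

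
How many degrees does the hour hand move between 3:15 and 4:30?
The hour hand moves 0.5 degrees per minute.
Time elapsed: 4:30 - 3:15 = 75 minutes
Angular displacement: 75 x 0.5 = 37.5 degrees

Final answer: 37.5 degrees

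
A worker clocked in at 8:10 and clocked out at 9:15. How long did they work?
From 8:10 to 9:15:
(9 x 60 + 15) - (8 x 60 + 10) = 555 - 490 = 65 minutes
= 1 hour and 5 minutes

Final answer: 1 hour and 5 minutes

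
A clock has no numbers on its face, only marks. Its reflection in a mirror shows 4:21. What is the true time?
Reflection across the vertical (12-6) axis maps a hand at angle A degrees to (360 - A) degrees, which sends a reading of T minutes past 12:00 to (720 - T) minutes past 12:00.
Mirror reads 4:21 = 261 minutes past 12:00.
Actual time: (720 - 261) mod 720 = 459 minutes = 7:39.

Final answer: 7:39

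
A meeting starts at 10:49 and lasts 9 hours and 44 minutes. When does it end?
Starting time: 10:49
Adding 44 minutes to 49 minutes: 49 + 44 = 93 minutes = 1 hour and 33 minutes
Adding 9 hours: 10 + 9 + 1 (carry) = 20 - 12 = 8
Final time: 8:33

Final answer: 8:33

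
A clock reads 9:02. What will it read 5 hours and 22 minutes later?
Starting time: 9:02
Adding 22 minutes to 2 minutes: 2 + 22 = 24 minutes
Adding 5 hours: 9 + 5 = 14 - 12 = 2
Final time: 2:24

Final answer: 2:24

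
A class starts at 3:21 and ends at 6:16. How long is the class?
From 3:21 to 6:16:
(6 x 60 + 16) - (3 x 60 + 21) = 376 - 201 = 175 minutes
= 2 hours and 55 minutes

Final answer: 2 hours and 55 minutes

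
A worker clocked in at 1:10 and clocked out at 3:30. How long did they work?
From 1:10 to 3:30:
(3 x 60 + 30) - (1 x 60 + 10) = 210 - 70 = 140 minutes
= 2 hours and 20 minutes

Final answer: 2 hours and 20 minutes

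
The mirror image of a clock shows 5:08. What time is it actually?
Reflection across the vertical (12-6) axis maps a hand at angle A degrees to (360 - A) degrees, which sends a reading of T minutes past 12:00 to (720 - T) minutes past 12:00.
Mirror reads 5:08 = 308 minutes past 12:00.
Actual time: (720 - 308) mod 720 = 412 minutes = 6:52.

Final answer: 6:52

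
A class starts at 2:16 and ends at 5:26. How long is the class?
From 2:16 to 5:26:
(5 x 60 + 26) - (2 x 60 + 16) = 326 - 136 = 190 minutes
= 3 hours and 10 minutes

Final answer: 3 hours and 10 minutes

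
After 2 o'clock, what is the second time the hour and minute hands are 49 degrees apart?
At t minutes past 2:00, the hour hand is at 30 x 2 + 0.5t degrees and the minute hand is at 6t degrees.
The smaller angle between them is 49 degrees when |30H - 5.5t| = 49 or |30H - 5.5t| = 311.
With H = 2, solve 30 x 2 - 5.5t = +/- target for each target:
  t = (30 x 2 - 49) / 5.5 = 2
  t = (30 x 2 + 49) / 5.5 = 19.82
  t = (30 x 2 - 311) / 5.5 = -45.64 (outside (0, 60))
  t = (30 x 2 + 311) / 5.5 = 67.45 (outside (0, 60))
Valid solutions in (0, 60): {2, 19.82} minutes.
The second occurrence is t = 19.82 minutes.
The hands form a 49-degree angle at 19.82 minutes past 2:00.

Final answer: 19.82 minutes past 2:00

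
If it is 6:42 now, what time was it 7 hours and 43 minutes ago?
Starting time: 6:42 = 402 total minutes past 12:00
Subtracting: 7 hours and 43 minutes = 463 minutes
402 - 463 = -61 (negative, add 12 hours = 720) = 659 minutes
= 10 hours and 59 minutes past 12:00 = 10:59

Final answer: 10:59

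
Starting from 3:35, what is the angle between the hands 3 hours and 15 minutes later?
First find the time 3 hours and 15 minutes after 3:35.
Total minutes: 3 x 60 + 35 + 3 x 60 + 15 = 410.
410 mod 720 = 410 minutes = 6:50.
Now compute the angle at 6:50:
Hour hand: 6 x 30 + 50 x 0.5 = 205 degrees
Minute hand: 50 x 6 = 300 degrees
Difference: |205 - 300| = 95 degrees
The angle is 95 degrees

Final answer: 95 degrees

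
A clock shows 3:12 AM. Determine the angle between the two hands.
Hour hand position: 3 x 30 + 12 x 0.5 = 96 degrees
Minute hand position: 12 x 6 = 72 degrees
Difference: |96 - 72| = 24 degrees
The angle between the hands is 24 degrees

Final answer: 24 degrees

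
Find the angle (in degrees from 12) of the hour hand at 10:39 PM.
The hour hand moves 30 degrees per hour and 0.5 degrees per minute.
At 10:39: (10) x 30 + 39 x 0.5 = 300 + 19.5 = 319.5 degrees

Final answer: 319.5 degrees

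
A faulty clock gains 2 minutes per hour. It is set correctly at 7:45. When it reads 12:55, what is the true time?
For every 60 true minutes, the faulty clock advances 62 minutes, so 1 faulty-clock minute corresponds to 60/62 true minutes.
From 7:45 to 12:55 on the faulty dial is 310 minutes.
True elapsed: 310 x 60/62 = 300 minutes = 5 hours.
True time: 7:45 + 5 hours = 12:45.

Final answer: 12:45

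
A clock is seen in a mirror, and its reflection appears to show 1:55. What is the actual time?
Reflection across the vertical (12-6) axis maps a hand at angle A degrees to (360 - A) degrees, which sends a reading of T minutes past 12:00 to (720 - T) minutes past 12:00.
Mirror reads 1:55 = 115 minutes past 12:00.
Actual time: (720 - 115) mod 720 = 605 minutes = 10:05.

Final answer: 10:05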